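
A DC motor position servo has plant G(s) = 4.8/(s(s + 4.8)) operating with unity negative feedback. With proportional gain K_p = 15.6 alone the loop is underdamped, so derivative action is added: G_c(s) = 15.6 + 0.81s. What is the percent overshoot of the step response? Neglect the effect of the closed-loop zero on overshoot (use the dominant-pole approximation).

16.1%

Forward path: (15.6 + 0.81s)·4.8/(s(s+4.8)). The closed-loop characteristic equation is s² + (4.8 + 4.8·0.81)s + 4.8·15.6 = 0.
That is s² + 8.688s + 74.88 = 0, so ω_n = 8.653 rad/s and ζ = 8.688/(2·8.653) = 0.502.
%OS = 100·exp(−πζ/√(1−ζ²)) = 16.1%.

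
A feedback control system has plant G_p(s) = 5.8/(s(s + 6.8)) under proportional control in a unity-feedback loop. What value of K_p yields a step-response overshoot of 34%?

From %OS = 100·exp(−πζ/√(1−ζ²)) = 34%, ζ = −ln(0.34)/√(π²+ln²(0.34)) = 0.3248.
Characteristic equation s² + 6.8s + 5.8K_p = 0 gives ζ = 6.8/(2√(5.8K_p)).
Setting ζ = 0.3248: √(5.8K_p) = 6.8/(2·0.3248) = 10.47, so K_p = 109.6/5.8 = 18.9.

K_p = 18.9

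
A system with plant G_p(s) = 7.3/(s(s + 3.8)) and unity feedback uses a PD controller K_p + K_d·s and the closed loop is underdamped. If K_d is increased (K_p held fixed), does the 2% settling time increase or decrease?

Characteristic equation s² + (3.8 + 7.3K_d)s + 7.3K_p = 0: raising K_d increases ζω_n = (3.8+7.3K_d)/2 while the loop stays underdamped, so T_s ≈ 4/(ζω_n) decreases.

decrease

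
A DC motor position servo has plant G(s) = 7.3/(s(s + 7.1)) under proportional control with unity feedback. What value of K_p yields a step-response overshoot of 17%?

K_p = 7.15

From %OS = 100·exp(−πζ/√(1−ζ²)) = 17%, ζ = −ln(0.17)/√(π²+ln²(0.17)) = 0.4913.
Characteristic equation s² + 7.1s + 7.3K_p = 0 gives ζ = 7.1/(2√(7.3K_p)).
Setting ζ = 0.4913: √(7.3K_p) = 7.1/(2·0.4913) = 7.226, so K_p = 52.22/7.3 = 7.15.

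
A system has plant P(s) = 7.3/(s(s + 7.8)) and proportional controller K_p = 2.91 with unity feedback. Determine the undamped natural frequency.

ω_n = 4.61 rad/s

1 + K_p·P(s) = 0 gives s² + 7.8s + 21.24 = 0.
So ω_n² = 21.24 ⇒ ω_n = 4.609 rad/s, and ζ = 7.8/(2ω_n) = 0.846.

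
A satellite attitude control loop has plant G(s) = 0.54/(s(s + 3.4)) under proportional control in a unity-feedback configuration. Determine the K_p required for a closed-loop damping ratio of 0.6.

K_p = 14.9

Closed-loop characteristic equation: s² + 3.4s + K_p·0.54 = 0.
So ω_n = √(0.54K_p) and 2ζω_n = 3.4, giving ζ = 3.4/(2√(0.54K_p)).
Setting ζ = 0.6: √(0.54K_p) = 3.4/(2·0.6) = 2.833, so K_p = 8.028/0.54 = 14.9.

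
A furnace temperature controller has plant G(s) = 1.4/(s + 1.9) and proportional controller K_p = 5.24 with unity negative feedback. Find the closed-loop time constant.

Closed-loop transfer function: T(s) = K_p·G(s)/(1 + K_p·G(s)) = 7.336/(s + 1.9 + 7.336) = 7.336/(s + 9.236).
Time constant τ = 1/9.236 = 0.108 s.

τ = 0.108 s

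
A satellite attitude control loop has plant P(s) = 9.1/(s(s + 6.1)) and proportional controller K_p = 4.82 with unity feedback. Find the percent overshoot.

19.6%

The closed-loop denominator s² + 6.1s + 43.86 gives ω_n = √43.86 = 6.623 and ζ = 6.1/(2ω_n) = 0.4605.
%OS = 100·exp(−πζ/√(1−ζ²)) = 100·exp(−π·0.4605/√0.7879) = 19.6%.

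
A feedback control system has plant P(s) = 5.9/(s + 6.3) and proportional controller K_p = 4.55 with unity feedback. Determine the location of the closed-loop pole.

Closed-loop transfer function: T(s) = K_p·P(s)/(1 + K_p·P(s)) = 26.84/(s + 6.3 + 26.84) = 26.84/(s + 33.14).
The closed-loop pole is at s = −33.14.

s = -33.14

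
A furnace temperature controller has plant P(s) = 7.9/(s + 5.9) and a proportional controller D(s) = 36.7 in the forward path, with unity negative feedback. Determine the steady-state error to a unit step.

The loop is type 0. Static position error constant K_pos = D(0)·P(0) = 36.7·1.339 = 49.14.
Steady-state error to a unit step: e_ss = 1/(1+K_pos) = 1/50.14 = 0.0199.

0.0199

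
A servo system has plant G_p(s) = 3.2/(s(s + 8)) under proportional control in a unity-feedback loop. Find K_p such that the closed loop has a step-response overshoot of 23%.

From %OS = 100·exp(−πζ/√(1−ζ²)) = 23%, ζ = −ln(0.23)/√(π²+ln²(0.23)) = 0.4237.
Characteristic equation s² + 8s + 3.2K_p = 0 gives ζ = 8/(2√(3.2K_p)).
Setting ζ = 0.4237: √(3.2K_p) = 8/(2·0.4237) = 9.44, so K_p = 89.11/3.2 = 27.8.

K_p = 27.8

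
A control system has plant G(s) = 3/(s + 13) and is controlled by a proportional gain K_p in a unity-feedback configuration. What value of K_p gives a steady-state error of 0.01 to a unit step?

Steady-state error for a unit step on this type-0 loop is 1/(1 + K_p·G(0)).
G(0) = 0.2308. Require 1/(1 + K_p·0.2308) = 0.01, so 1 + 0.2308·K_p = 100.
K_p = (100 − 1)/0.2308 = 429.

K_p = 429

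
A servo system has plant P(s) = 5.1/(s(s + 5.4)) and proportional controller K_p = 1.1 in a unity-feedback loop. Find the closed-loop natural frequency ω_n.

With unity feedback the closed-loop characteristic equation is s² + 5.4s + 1.1·5.1 = s² + 5.4s + 5.61 = 0.
So ω_n² = 5.61 ⇒ ω_n = 2.369 rad/s, and ζ = 5.4/(2ω_n) = 1.14.

ω_n = 2.37 rad/s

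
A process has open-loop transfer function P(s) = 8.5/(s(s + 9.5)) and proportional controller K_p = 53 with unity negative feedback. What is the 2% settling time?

The closed-loop denominator s² + 9.5s + 450.5 gives ω_n = √450.5 = 21.22 and ζ = 9.5/(2ω_n) = 0.2238.
2% settling time T_s ≈ 4/(ζω_n) = 4/4.75 = 0.842 s.

T_s ≈ 0.842 s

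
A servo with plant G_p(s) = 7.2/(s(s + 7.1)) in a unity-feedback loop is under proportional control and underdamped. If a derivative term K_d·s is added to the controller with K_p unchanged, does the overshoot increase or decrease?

decrease

The derivative term adds K·K_d to the s-coefficient of the characteristic equation, raising 2ζω_n while ω_n is unchanged; ζ increases, so overshoot decreases.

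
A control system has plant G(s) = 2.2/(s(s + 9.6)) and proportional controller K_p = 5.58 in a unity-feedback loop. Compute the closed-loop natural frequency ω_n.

With unity feedback the closed-loop characteristic equation is s² + 9.6s + 5.58·2.2 = s² + 9.6s + 12.28 = 0.
Matching s² + 2ζω_n s + ω_n²: ω_n = √12.28 = 3.504 rad/s and 2ζω_n = 9.6, so ζ = 9.6/(2·3.504) = 1.37.

ω_n = 3.5 rad/s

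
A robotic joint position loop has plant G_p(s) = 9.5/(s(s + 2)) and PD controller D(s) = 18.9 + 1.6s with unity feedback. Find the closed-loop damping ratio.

ζ = 0.642

Forward path: (18.9 + 1.6s)·9.5/(s(s+2)). The closed-loop characteristic equation is s² + (2 + 9.5·1.6)s + 9.5·18.9 = 0.
That is s² + 17.2s + 179.5 = 0, so ω_n = 13.4 rad/s and ζ = 17.2/(2·13.4) = 0.6418.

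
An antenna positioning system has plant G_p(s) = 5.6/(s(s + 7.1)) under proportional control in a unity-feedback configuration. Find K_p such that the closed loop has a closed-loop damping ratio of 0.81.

K_p = 3.43

Closed-loop characteristic equation: s² + 7.1s + K_p·5.6 = 0.
So ω_n = √(5.6K_p) and 2ζω_n = 7.1, giving ζ = 7.1/(2√(5.6K_p)).
Setting ζ = 0.81: √(5.6K_p) = 7.1/(2·0.81) = 4.383, so K_p = 19.21/5.6 = 3.43.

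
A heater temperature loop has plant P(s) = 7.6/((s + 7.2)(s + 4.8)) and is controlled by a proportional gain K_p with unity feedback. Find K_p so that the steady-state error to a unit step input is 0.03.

K_p = 147

Steady-state error for a unit step on this type-0 loop is 1/(1 + K_p·P(0)).
P(0) = 0.2199. Require 1/(1 + K_p·0.2199) = 0.03, so 1 + 0.2199·K_p = 33.33.
K_p = (33.33 − 1)/0.2199 = 147.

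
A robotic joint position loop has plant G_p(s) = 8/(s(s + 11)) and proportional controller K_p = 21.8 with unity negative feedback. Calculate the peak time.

T_p = 0.262 s

Closed-loop characteristic equation: s² + 11s + 174.4 = 0, so ω_n = 13.21 rad/s and ζ = 11/(2·13.21) = 0.4165.
Damped frequency ω_d = ω_n√(1−ζ²) = 12.01 rad/s, so peak time T_p = π/ω_d = 0.262 s.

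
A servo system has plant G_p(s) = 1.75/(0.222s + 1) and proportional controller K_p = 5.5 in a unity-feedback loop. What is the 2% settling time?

T_s ≈ 0.0836 s

Closed loop: T(s) = K_p·G_p/(1+K_p·G_p) = 9.625/(0.222s + 1 + 9.625), with pole at s = −(1 + 9.625)/0.222 = −47.86.
τ = 1/47.86 = 0.02089 s, so 2% settling time ≈ 4τ = 0.0836 s.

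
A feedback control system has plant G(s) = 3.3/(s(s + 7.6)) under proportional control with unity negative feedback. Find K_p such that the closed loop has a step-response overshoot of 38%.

K_p = 50.5

From %OS = 100·exp(−πζ/√(1−ζ²)) = 38%, ζ = −ln(0.38)/√(π²+ln²(0.38)) = 0.2943.
Characteristic equation s² + 7.6s + 3.3K_p = 0 gives ζ = 7.6/(2√(3.3K_p)).
Setting ζ = 0.2943: √(3.3K_p) = 7.6/(2·0.2943) = 12.91, so K_p = 166.7/3.3 = 50.5.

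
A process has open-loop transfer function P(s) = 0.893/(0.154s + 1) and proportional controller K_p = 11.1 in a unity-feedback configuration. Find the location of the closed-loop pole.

s = -70.86

Closed loop: T(s) = K_p·P/(1+K_p·P) = 9.912/(0.154s + 1 + 9.912), with pole at s = −(1 + 9.912)/0.154 = −70.86.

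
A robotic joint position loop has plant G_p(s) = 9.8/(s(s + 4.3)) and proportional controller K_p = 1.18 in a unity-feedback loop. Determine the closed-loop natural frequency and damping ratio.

With unity feedback the closed-loop characteristic equation is s² + 4.3s + 1.18·9.8 = s² + 4.3s + 11.56 = 0.
So ω_n² = 11.56 ⇒ ω_n = 3.401 rad/s, and ζ = 4.3/(2ω_n) = 0.632.

ω_n = 3.4 rad/s, ζ = 0.632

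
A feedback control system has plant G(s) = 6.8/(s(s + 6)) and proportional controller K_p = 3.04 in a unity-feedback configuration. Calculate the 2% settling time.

T_s ≈ 1.33 s

Closed-loop characteristic equation: s² + 6s + 20.67 = 0, so ω_n = 4.547 rad/s and ζ = 6/(2·4.547) = 0.6598.
2% settling time T_s ≈ 4/(ζω_n) = 4/3 = 1.33 s.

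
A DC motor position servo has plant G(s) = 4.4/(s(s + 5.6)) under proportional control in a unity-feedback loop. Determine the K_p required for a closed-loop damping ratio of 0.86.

Closed-loop characteristic equation: s² + 5.6s + K_p·4.4 = 0.
So ω_n = √(4.4K_p) and 2ζω_n = 5.6, giving ζ = 5.6/(2√(4.4K_p)).
Setting ζ = 0.86: √(4.4K_p) = 5.6/(2·0.86) = 3.256, so K_p = 10.6/4.4 = 2.41.

K_p = 2.41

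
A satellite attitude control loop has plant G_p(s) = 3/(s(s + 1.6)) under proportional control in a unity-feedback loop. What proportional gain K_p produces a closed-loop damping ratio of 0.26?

Closed-loop characteristic equation: s² + 1.6s + K_p·3 = 0.
So ω_n = √(3K_p) and 2ζω_n = 1.6, giving ζ = 1.6/(2√(3K_p)).
Setting ζ = 0.26: √(3K_p) = 1.6/(2·0.26) = 3.077, so K_p = 9.467/3 = 3.16.

K_p = 3.16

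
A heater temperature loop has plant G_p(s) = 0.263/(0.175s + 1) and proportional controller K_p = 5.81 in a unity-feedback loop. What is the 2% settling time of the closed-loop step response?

Closed loop: T(s) = K_p·G_p/(1+K_p·G_p) = 1.528/(0.175s + 1 + 1.528), with pole at s = −(1 + 1.528)/0.175 = −14.45.
τ = 1/14.45 = 0.06922 s, so 2% settling time ≈ 4τ = 0.277 s.

T_s ≈ 0.277 s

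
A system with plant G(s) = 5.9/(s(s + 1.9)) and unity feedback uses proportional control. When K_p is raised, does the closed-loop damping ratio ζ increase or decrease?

ζ = 1.9/(2√(5.9K_p)); increasing K_p raises the denominator, so ζ falls.

decrease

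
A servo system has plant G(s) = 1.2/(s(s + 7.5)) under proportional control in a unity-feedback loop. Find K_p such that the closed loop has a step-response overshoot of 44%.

K_p = 183

From %OS = 100·exp(−πζ/√(1−ζ²)) = 44%, ζ = −ln(0.44)/√(π²+ln²(0.44)) = 0.2528.
Characteristic equation s² + 7.5s + 1.2K_p = 0 gives ζ = 7.5/(2√(1.2K_p)).
Setting ζ = 0.2528: √(1.2K_p) = 7.5/(2·0.2528) = 14.83, so K_p = 220/1.2 = 183.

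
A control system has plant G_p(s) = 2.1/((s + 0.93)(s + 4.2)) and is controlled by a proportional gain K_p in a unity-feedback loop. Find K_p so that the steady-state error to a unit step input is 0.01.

K_p = 184

Steady-state error for a unit step on this type-0 loop is 1/(1 + K_p·G_p(0)).
G_p(0) = 0.5376. Require 1/(1 + K_p·0.5376) = 0.01, so 1 + 0.5376·K_p = 100.
K_p = (100 − 1)/0.5376 = 184.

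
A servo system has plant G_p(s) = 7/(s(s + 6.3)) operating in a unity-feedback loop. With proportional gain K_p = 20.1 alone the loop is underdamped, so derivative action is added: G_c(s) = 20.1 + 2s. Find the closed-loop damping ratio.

ζ = 0.856

Forward path: (20.1 + 2s)·7/(s(s+6.3)). The closed-loop characteristic equation is s² + (6.3 + 7·2)s + 7·20.1 = 0.
That is s² + 20.3s + 140.7 = 0, so ω_n = 11.86 rad/s and ζ = 20.3/(2·11.86) = 0.8557.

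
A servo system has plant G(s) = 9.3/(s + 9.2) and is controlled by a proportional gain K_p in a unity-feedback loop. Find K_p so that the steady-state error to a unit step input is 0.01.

K_p = 97.9

For a type-0 loop with proportional control, e_ss = 1/(1 + K_p·G(0)).
G(0) = 1.011. Require 1/(1 + K_p·1.011) = 0.01, so 1 + 1.011·K_p = 100.
K_p = (100 − 1)/1.011 = 97.9.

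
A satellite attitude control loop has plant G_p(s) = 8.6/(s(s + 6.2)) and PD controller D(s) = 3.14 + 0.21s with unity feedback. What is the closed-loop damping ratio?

ζ = 0.77

Forward path: (3.14 + 0.21s)·8.6/(s(s+6.2)). The closed-loop characteristic equation is s² + (6.2 + 8.6·0.21)s + 8.6·3.14 = 0.
That is s² + 8.006s + 27 = 0, so ω_n = 5.197 rad/s and ζ = 8.006/(2·5.197) = 0.7703.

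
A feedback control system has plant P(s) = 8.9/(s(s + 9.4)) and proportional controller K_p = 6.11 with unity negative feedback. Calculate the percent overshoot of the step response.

7.44%

Closed-loop characteristic equation: s² + 9.4s + 54.38 = 0, so ω_n = 7.374 rad/s and ζ = 9.4/(2·7.374) = 0.6374.
%OS = 100·exp(−πζ/√(1−ζ²)) = 100·exp(−π·0.6374/√0.5938) = 7.44%.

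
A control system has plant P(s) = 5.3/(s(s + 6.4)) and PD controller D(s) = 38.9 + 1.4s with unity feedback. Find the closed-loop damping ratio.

Forward path: (38.9 + 1.4s)·5.3/(s(s+6.4)). The closed-loop characteristic equation is s² + (6.4 + 5.3·1.4)s + 5.3·38.9 = 0.
That is s² + 13.82s + 206.2 = 0, so ω_n = 14.36 rad/s and ζ = 13.82/(2·14.36) = 0.4812.

ζ = 0.481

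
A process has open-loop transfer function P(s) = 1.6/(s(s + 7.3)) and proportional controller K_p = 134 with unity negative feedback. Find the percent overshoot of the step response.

44.5%

The closed-loop denominator s² + 7.3s + 214.4 gives ω_n = √214.4 = 14.64 and ζ = 7.3/(2ω_n) = 0.2493.
%OS = 100·exp(−πζ/√(1−ζ²)) = 100·exp(−π·0.2493/√0.9379) = 44.5%.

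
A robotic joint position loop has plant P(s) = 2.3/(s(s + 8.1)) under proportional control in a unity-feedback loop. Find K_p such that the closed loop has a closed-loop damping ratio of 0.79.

K_p = 11.4

Closed-loop characteristic equation: s² + 8.1s + K_p·2.3 = 0.
So ω_n = √(2.3K_p) and 2ζω_n = 8.1, giving ζ = 8.1/(2√(2.3K_p)).
Setting ζ = 0.79: √(2.3K_p) = 8.1/(2·0.79) = 5.127, so K_p = 26.28/2.3 = 11.4.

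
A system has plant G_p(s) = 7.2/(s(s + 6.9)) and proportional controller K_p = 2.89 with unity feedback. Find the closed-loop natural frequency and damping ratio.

ω_n = 4.56 rad/s, ζ = 0.756

With unity feedback the closed-loop characteristic equation is s² + 6.9s + 2.89·7.2 = s² + 6.9s + 20.81 = 0.
So ω_n² = 20.81 ⇒ ω_n = 4.562 rad/s, and ζ = 6.9/(2ω_n) = 0.756.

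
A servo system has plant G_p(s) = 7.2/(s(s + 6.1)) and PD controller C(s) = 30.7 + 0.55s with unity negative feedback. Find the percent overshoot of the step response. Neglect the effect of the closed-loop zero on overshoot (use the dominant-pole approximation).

32.3%

Forward path: (30.7 + 0.55s)·7.2/(s(s+6.1)). The closed-loop characteristic equation is s² + (6.1 + 7.2·0.55)s + 7.2·30.7 = 0.
That is s² + 10.06s + 221 = 0, so ω_n = 14.87 rad/s and ζ = 10.06/(2·14.87) = 0.3383.
%OS = 100·exp(−πζ/√(1−ζ²)) = 32.3%.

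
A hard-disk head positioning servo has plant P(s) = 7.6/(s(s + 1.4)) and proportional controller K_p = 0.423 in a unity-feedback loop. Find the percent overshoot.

26.4%

The closed-loop denominator s² + 1.4s + 3.215 gives ω_n = √3.215 = 1.793 and ζ = 1.4/(2ω_n) = 0.3904.
%OS = 100·exp(−πζ/√(1−ζ²)) = 100·exp(−π·0.3904/√0.8476) = 26.4%.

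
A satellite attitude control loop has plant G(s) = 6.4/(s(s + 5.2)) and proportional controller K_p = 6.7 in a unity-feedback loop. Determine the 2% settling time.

T_s ≈ 1.54 s

The closed-loop denominator s² + 5.2s + 42.88 gives ω_n = √42.88 = 6.548 and ζ = 5.2/(2ω_n) = 0.3971.
2% settling time T_s ≈ 4/(ζω_n) = 4/2.6 = 1.54 s.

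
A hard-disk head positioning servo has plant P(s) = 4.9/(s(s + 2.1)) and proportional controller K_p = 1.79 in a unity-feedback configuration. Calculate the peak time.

Closed-loop characteristic equation: s² + 2.1s + 8.771 = 0, so ω_n = 2.962 rad/s and ζ = 2.1/(2·2.962) = 0.3545.
Damped frequency ω_d = ω_n√(1−ζ²) = 2.769 rad/s, so peak time T_p = π/ω_d = 1.13 s.

T_p = 1.13 s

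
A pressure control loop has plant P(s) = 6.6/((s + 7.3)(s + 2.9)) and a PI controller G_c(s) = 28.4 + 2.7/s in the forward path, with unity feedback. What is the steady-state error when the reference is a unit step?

0

The open loop G_c(s)P(s) has a pole at the origin (type 1), so the static position error constant is infinite and e_ss = 1/(1+∞) = 0.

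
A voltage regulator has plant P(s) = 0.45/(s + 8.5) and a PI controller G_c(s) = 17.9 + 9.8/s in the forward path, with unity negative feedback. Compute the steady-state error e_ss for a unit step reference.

0

The open loop G_c(s)P(s) has a pole at the origin (type 1), so the static position error constant is infinite and e_ss = 1/(1+∞) = 0.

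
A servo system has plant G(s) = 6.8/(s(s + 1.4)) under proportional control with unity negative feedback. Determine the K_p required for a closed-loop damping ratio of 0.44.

Closed-loop characteristic equation: s² + 1.4s + K_p·6.8 = 0.
So ω_n = √(6.8K_p) and 2ζω_n = 1.4, giving ζ = 1.4/(2√(6.8K_p)).
Setting ζ = 0.44: √(6.8K_p) = 1.4/(2·0.44) = 1.591, so K_p = 2.531/6.8 = 0.372.

K_p = 0.372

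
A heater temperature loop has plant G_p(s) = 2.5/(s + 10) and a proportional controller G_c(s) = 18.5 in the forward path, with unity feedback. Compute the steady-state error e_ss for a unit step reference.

0.178

The loop is type 0. Static position error constant K_pos = G_c(0)·G_p(0) = 18.5·0.25 = 4.625.
Steady-state error to a unit step: e_ss = 1/(1+K_pos) = 1/5.625 = 0.178.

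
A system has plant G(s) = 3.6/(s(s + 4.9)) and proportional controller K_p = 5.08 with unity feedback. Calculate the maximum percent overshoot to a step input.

The closed-loop denominator s² + 4.9s + 18.29 gives ω_n = √18.29 = 4.276 and ζ = 4.9/(2ω_n) = 0.5729.
%OS = 100·exp(−πζ/√(1−ζ²)) = 100·exp(−π·0.5729/√0.6718) = 11.1%.

11.1%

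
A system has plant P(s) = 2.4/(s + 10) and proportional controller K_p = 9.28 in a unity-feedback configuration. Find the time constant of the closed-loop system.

Closed-loop transfer function: T(s) = K_p·P(s)/(1 + K_p·P(s)) = 22.27/(s + 10 + 22.27) = 22.27/(s + 32.27).
Time constant τ = 1/32.27 = 0.031 s.

τ = 0.031 s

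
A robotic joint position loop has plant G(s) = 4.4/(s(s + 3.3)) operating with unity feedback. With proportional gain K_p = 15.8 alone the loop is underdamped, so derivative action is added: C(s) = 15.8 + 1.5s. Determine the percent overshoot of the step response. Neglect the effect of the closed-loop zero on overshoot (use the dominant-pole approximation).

Forward path: (15.8 + 1.5s)·4.4/(s(s+3.3)). The closed-loop characteristic equation is s² + (3.3 + 4.4·1.5)s + 4.4·15.8 = 0.
That is s² + 9.9s + 69.52 = 0, so ω_n = 8.338 rad/s and ζ = 9.9/(2·8.338) = 0.5937.
%OS = 100·exp(−πζ/√(1−ζ²)) = 9.85%.

9.85%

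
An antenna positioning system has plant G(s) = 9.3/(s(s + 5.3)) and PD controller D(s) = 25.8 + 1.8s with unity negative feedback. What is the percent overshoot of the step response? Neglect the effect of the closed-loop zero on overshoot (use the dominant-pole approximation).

4.16%

Forward path: (25.8 + 1.8s)·9.3/(s(s+5.3)). The closed-loop characteristic equation is s² + (5.3 + 9.3·1.8)s + 9.3·25.8 = 0.
That is s² + 22.04s + 239.9 = 0, so ω_n = 15.49 rad/s and ζ = 22.04/(2·15.49) = 0.7114.
%OS = 100·exp(−πζ/√(1−ζ²)) = 4.16%.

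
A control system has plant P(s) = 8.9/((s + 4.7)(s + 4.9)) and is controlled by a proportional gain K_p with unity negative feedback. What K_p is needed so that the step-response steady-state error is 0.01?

The loop is type 0, so e_ss(step) = 1/(1 + K_pos) with K_pos = K_p·P(0).
P(0) = 0.3865. Require 1/(1 + K_p·0.3865) = 0.01, so 1 + 0.3865·K_p = 100.
K_p = (100 − 1)/0.3865 = 256.

K_p = 256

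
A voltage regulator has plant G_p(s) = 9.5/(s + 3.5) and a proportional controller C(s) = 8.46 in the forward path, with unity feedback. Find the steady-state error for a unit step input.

The loop is type 0. Static position error constant K_pos = C(0)·G_p(0) = 8.46·2.714 = 22.96.
Steady-state error to a unit step: e_ss = 1/(1+K_pos) = 1/23.96 = 0.0417.

0.0417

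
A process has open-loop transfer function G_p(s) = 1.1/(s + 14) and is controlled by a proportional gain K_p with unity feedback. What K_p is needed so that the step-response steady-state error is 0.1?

K_p = 115

Steady-state error for a unit step on this type-0 loop is 1/(1 + K_p·G_p(0)).
G_p(0) = 0.07857. Require 1/(1 + K_p·0.07857) = 0.1, so 1 + 0.07857·K_p = 10.
K_p = (10 − 1)/0.07857 = 115.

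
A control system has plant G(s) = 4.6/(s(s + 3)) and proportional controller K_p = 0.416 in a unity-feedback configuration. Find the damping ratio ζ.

1 + K_p·G(s) = 0 gives s² + 3s + 1.914 = 0.
Matching s² + 2ζω_n s + ω_n²: ω_n = √1.914 = 1.383 rad/s and 2ζω_n = 3, so ζ = 3/(2·1.383) = 1.08.

ζ = 1.08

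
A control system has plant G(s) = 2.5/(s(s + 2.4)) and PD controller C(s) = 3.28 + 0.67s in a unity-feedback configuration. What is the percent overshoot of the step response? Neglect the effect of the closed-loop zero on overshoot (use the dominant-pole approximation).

Forward path: (3.28 + 0.67s)·2.5/(s(s+2.4)). The closed-loop characteristic equation is s² + (2.4 + 2.5·0.67)s + 2.5·3.28 = 0.
That is s² + 4.075s + 8.2 = 0, so ω_n = 2.864 rad/s and ζ = 4.075/(2·2.864) = 0.7115.
%OS = 100·exp(−πζ/√(1−ζ²)) = 4.15%.

4.15%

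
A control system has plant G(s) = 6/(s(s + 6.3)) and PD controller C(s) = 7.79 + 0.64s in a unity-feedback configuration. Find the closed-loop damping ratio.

ζ = 0.742

Forward path: (7.79 + 0.64s)·6/(s(s+6.3)). The closed-loop characteristic equation is s² + (6.3 + 6·0.64)s + 6·7.79 = 0.
That is s² + 10.14s + 46.74 = 0, so ω_n = 6.837 rad/s and ζ = 10.14/(2·6.837) = 0.7416.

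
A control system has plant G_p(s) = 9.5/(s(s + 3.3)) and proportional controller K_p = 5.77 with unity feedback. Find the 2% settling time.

Closed-loop characteristic equation: s² + 3.3s + 54.81 = 0, so ω_n = 7.404 rad/s and ζ = 3.3/(2·7.404) = 0.2229.
2% settling time T_s ≈ 4/(ζω_n) = 4/1.65 = 2.42 s.

T_s ≈ 2.42 s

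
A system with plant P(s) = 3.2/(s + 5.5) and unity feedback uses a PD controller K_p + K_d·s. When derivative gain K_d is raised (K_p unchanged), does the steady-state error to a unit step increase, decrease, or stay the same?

K_d affects only the transient (the s-coefficient); the DC loop gain, and hence e_ss, depends only on K_p.

unchanged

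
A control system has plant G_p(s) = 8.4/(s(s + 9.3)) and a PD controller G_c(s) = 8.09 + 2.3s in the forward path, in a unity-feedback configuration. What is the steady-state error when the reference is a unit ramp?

0.137

The loop has one pole at the origin (type 1). Velocity error constant K_v = lim_{s→0} s·G_c(s)G_p(s) = 8.09·8.4/9.3 = 7.307.
Steady-state error to a unit ramp: e_ss = 1/K_v = 0.137.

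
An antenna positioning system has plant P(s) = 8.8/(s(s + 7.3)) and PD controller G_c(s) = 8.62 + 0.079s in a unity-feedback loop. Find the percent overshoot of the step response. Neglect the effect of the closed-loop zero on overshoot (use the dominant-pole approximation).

19.7%

Forward path: (8.62 + 0.079s)·8.8/(s(s+7.3)). The closed-loop characteristic equation is s² + (7.3 + 8.8·0.079)s + 8.8·8.62 = 0.
That is s² + 7.995s + 75.86 = 0, so ω_n = 8.71 rad/s and ζ = 7.995/(2·8.71) = 0.459.
%OS = 100·exp(−πζ/√(1−ζ²)) = 19.7%.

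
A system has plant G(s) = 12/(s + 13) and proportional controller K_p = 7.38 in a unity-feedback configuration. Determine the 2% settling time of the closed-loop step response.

T_s ≈ 0.0394 s

Closed-loop transfer function: T(s) = K_p·G(s)/(1 + K_p·G(s)) = 88.56/(s + 13 + 88.56) = 88.56/(s + 101.6).
Time constant τ = 1/101.6 = 0.009846 s, so the 2% settling time is about 4τ = 0.0394 s.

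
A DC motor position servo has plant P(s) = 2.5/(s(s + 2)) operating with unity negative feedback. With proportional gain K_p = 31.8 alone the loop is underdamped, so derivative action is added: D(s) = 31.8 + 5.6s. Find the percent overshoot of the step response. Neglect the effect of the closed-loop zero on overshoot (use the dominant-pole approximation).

0.169%

Forward path: (31.8 + 5.6s)·2.5/(s(s+2)). The closed-loop characteristic equation is s² + (2 + 2.5·5.6)s + 2.5·31.8 = 0.
That is s² + 16s + 79.5 = 0, so ω_n = 8.916 rad/s and ζ = 16/(2·8.916) = 0.8972.
%OS = 100·exp(−πζ/√(1−ζ²)) = 0.169%.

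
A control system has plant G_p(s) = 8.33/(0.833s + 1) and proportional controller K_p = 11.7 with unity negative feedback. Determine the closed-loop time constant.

Closed loop: T(s) = K_p·G_p/(1+K_p·G_p) = 97.46/(0.833s + 1 + 97.46), with pole at s = −(1 + 97.46)/0.833 = −118.2.
Closed-loop time constant τ = 1/118.2 = 0.00846 s.

τ = 0.00846 s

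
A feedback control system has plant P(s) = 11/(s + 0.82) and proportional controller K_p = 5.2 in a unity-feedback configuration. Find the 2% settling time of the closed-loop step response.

T_s ≈ 0.0689 s

Closed-loop transfer function: T(s) = K_p·P(s)/(1 + K_p·P(s)) = 57.2/(s + 0.82 + 57.2) = 57.2/(s + 58.02).
Time constant τ = 1/58.02 = 0.01724 s, so the 2% settling time is about 4τ = 0.0689 s.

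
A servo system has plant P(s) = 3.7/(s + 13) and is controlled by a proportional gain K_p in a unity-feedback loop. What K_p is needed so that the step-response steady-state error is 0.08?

For a type-0 loop with proportional control, e_ss = 1/(1 + K_p·P(0)).
P(0) = 0.2846. Require 1/(1 + K_p·0.2846) = 0.08, so 1 + 0.2846·K_p = 12.5.
K_p = (12.5 − 1)/0.2846 = 40.4.

K_p = 40.4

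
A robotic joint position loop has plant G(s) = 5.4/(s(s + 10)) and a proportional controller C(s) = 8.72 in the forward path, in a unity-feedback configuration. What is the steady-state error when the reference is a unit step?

0

The open loop C(s)G(s) has a pole at the origin (type 1), so the static position error constant is infinite and e_ss = 1/(1+∞) = 0.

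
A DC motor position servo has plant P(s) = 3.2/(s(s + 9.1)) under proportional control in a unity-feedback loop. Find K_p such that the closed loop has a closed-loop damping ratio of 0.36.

K_p = 49.9

Closed-loop characteristic equation: s² + 9.1s + K_p·3.2 = 0.
So ω_n = √(3.2K_p) and 2ζω_n = 9.1, giving ζ = 9.1/(2√(3.2K_p)).
Setting ζ = 0.36: √(3.2K_p) = 9.1/(2·0.36) = 12.64, so K_p = 159.7/3.2 = 49.9.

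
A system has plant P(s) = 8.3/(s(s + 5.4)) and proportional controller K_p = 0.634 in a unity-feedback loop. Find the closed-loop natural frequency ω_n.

ω_n = 2.29 rad/s

With unity feedback the closed-loop characteristic equation is s² + 5.4s + 0.634·8.3 = s² + 5.4s + 5.262 = 0.
So ω_n² = 5.262 ⇒ ω_n = 2.294 rad/s, and ζ = 5.4/(2ω_n) = 1.18.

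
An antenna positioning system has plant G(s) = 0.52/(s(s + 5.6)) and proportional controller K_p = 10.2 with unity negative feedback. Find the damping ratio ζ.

The closed-loop denominator is s(s+5.6) + 10.2·0.52 = s² + 5.6s + 5.304.
So ω_n² = 5.304 ⇒ ω_n = 2.303 rad/s, and ζ = 5.6/(2ω_n) = 1.22.

ζ = 1.22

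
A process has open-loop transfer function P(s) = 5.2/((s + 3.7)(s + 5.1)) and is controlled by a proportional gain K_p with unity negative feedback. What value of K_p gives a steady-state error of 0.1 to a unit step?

For a type-0 loop with proportional control, e_ss = 1/(1 + K_p·P(0)).
P(0) = 0.2756. Require 1/(1 + K_p·0.2756) = 0.1, so 1 + 0.2756·K_p = 10.
K_p = (10 − 1)/0.2756 = 32.7.

K_p = 32.7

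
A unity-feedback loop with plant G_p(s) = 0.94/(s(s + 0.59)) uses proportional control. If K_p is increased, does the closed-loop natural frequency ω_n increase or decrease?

ω_n = √(0.94·K_p), which grows with K_p.

increase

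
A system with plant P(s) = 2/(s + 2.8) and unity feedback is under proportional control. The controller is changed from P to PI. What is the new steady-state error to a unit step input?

The integrator makes K_pos = lim_{s→0} C(s)G(s) infinite, so e_ss = 1/(1+K_pos) = 0.

0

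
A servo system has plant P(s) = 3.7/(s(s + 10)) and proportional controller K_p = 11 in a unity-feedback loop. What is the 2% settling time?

T_s ≈ 0.8 s

From 1 + K_pP(s) = 0: s² + 10s + 40.7 = 0 ⇒ ω_n = 6.38, ζ = 0.7837.
2% settling time T_s ≈ 4/(ζω_n) = 4/5 = 0.8 s.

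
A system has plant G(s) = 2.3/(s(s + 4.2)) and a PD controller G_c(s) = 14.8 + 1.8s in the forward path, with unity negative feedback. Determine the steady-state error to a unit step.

0

The open loop G_c(s)G(s) has a pole at the origin (type 1), so the static position error constant is infinite and e_ss = 1/(1+∞) = 0.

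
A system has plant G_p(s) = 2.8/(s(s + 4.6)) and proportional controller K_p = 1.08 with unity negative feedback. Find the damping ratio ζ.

With unity feedback the closed-loop characteristic equation is s² + 4.6s + 1.08·2.8 = s² + 4.6s + 3.024 = 0.
Matching s² + 2ζω_n s + ω_n²: ω_n = √3.024 = 1.739 rad/s and 2ζω_n = 4.6, so ζ = 4.6/(2·1.739) = 1.32.

ζ = 1.32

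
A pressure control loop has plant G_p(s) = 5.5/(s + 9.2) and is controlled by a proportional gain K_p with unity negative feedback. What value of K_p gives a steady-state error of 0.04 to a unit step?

For a type-0 loop with proportional control, e_ss = 1/(1 + K_p·G_p(0)).
G_p(0) = 0.5978. Require 1/(1 + K_p·0.5978) = 0.04, so 1 + 0.5978·K_p = 25.
K_p = (25 − 1)/0.5978 = 40.1.

K_p = 40.1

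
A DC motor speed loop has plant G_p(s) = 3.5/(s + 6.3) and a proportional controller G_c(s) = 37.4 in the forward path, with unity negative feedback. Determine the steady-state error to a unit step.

0.0459

The loop is type 0. Static position error constant K_pos = G_c(0)·G_p(0) = 37.4·0.5556 = 20.78.
Steady-state error to a unit step: e_ss = 1/(1+K_pos) = 1/21.78 = 0.0459.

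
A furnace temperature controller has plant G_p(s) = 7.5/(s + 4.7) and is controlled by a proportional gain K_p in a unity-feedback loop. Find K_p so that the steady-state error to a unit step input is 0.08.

K_p = 7.21

For a type-0 loop with proportional control, e_ss = 1/(1 + K_p·G_p(0)).
G_p(0) = 1.596. Require 1/(1 + K_p·1.596) = 0.08, so 1 + 1.596·K_p = 12.5.
K_p = (12.5 − 1)/1.596 = 7.21.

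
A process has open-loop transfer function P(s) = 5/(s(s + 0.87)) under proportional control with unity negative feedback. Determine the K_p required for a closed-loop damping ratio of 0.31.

Closed-loop characteristic equation: s² + 0.87s + K_p·5 = 0.
So ω_n = √(5K_p) and 2ζω_n = 0.87, giving ζ = 0.87/(2√(5K_p)).
Setting ζ = 0.31: √(5K_p) = 0.87/(2·0.31) = 1.403, so K_p = 1.969/5 = 0.394.

K_p = 0.394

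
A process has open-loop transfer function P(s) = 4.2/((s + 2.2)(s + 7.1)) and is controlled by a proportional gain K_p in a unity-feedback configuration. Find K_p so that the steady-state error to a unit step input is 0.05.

K_p = 70.7

The loop is type 0, so e_ss(step) = 1/(1 + K_pos) with K_pos = K_p·P(0).
P(0) = 0.2689. Require 1/(1 + K_p·0.2689) = 0.05, so 1 + 0.2689·K_p = 20.
K_p = (20 − 1)/0.2689 = 70.7.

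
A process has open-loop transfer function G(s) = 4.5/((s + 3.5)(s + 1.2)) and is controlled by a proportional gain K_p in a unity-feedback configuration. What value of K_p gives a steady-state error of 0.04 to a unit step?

For a type-0 loop with proportional control, e_ss = 1/(1 + K_p·G(0)).
G(0) = 1.071. Require 1/(1 + K_p·1.071) = 0.04, so 1 + 1.071·K_p = 25.
K_p = (25 − 1)/1.071 = 22.4.

K_p = 22.4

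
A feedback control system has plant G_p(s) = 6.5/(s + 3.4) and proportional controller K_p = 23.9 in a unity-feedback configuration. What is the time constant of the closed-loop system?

Closed-loop transfer function: T(s) = K_p·G_p(s)/(1 + K_p·G_p(s)) = 155.3/(s + 3.4 + 155.3) = 155.3/(s + 158.8).
Time constant τ = 1/158.8 = 0.0063 s.

τ = 0.0063 s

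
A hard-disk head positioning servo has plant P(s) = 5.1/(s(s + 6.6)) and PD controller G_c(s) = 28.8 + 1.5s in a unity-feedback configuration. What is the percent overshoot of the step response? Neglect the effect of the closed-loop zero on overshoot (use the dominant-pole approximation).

Forward path: (28.8 + 1.5s)·5.1/(s(s+6.6)). The closed-loop characteristic equation is s² + (6.6 + 5.1·1.5)s + 5.1·28.8 = 0.
That is s² + 14.25s + 146.9 = 0, so ω_n = 12.12 rad/s and ζ = 14.25/(2·12.12) = 0.5879.
%OS = 100·exp(−πζ/√(1−ζ²)) = 10.2%.

10.2%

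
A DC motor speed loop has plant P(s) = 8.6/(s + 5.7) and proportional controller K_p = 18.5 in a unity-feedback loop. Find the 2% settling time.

T_s ≈ 0.0243 s

Closed-loop transfer function: T(s) = K_p·P(s)/(1 + K_p·P(s)) = 159.1/(s + 5.7 + 159.1) = 159.1/(s + 164.8).
Time constant τ = 1/164.8 = 0.006068 s, so the 2% settling time is about 4τ = 0.0243 s.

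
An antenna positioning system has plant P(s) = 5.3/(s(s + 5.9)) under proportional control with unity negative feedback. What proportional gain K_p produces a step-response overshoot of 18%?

From %OS = 100·exp(−πζ/√(1−ζ²)) = 18%, ζ = −ln(0.18)/√(π²+ln²(0.18)) = 0.4791.
Characteristic equation s² + 5.9s + 5.3K_p = 0 gives ζ = 5.9/(2√(5.3K_p)).
Setting ζ = 0.4791: √(5.3K_p) = 5.9/(2·0.4791) = 6.157, so K_p = 37.91/5.3 = 7.15.

K_p = 7.15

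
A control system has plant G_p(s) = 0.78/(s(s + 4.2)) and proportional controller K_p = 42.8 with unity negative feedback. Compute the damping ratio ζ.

1 + K_p·G_p(s) = 0 gives s² + 4.2s + 33.38 = 0.
Matching s² + 2ζω_n s + ω_n²: ω_n = √33.38 = 5.778 rad/s and 2ζω_n = 4.2, so ζ = 4.2/(2·5.778) = 0.363.

ζ = 0.363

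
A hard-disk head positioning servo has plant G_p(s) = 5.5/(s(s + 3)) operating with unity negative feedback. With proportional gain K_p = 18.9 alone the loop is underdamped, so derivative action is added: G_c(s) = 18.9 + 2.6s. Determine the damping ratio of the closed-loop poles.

Forward path: (18.9 + 2.6s)·5.5/(s(s+3)). The closed-loop characteristic equation is s² + (3 + 5.5·2.6)s + 5.5·18.9 = 0.
That is s² + 17.3s + 103.9 = 0, so ω_n = 10.2 rad/s and ζ = 17.3/(2·10.2) = 0.8484.

ζ = 0.848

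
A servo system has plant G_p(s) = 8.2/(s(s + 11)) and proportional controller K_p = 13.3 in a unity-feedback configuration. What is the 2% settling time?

T_s ≈ 0.727 s

The closed-loop denominator s² + 11s + 109.1 gives ω_n = √109.1 = 10.44 and ζ = 11/(2ω_n) = 0.5267.
2% settling time T_s ≈ 4/(ζω_n) = 4/5.5 = 0.727 s.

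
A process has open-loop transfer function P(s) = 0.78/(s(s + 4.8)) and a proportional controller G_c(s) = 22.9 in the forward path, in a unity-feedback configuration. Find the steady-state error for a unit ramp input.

The loop has one pole at the origin (type 1). Velocity error constant K_v = lim_{s→0} s·G_c(s)P(s) = 22.9·0.78/4.8 = 3.721.
Steady-state error to a unit ramp: e_ss = 1/K_v = 0.269.

0.269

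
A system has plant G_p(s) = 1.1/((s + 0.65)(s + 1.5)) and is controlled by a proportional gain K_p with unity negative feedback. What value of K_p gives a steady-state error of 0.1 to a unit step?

K_p = 7.98

The loop is type 0, so e_ss(step) = 1/(1 + K_pos) with K_pos = K_p·G_p(0).
G_p(0) = 1.128. Require 1/(1 + K_p·1.128) = 0.1, so 1 + 1.128·K_p = 10.
K_p = (10 − 1)/1.128 = 7.98.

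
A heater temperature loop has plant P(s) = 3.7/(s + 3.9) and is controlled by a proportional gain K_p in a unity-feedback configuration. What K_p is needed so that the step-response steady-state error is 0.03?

K_p = 34.1

The loop is type 0, so e_ss(step) = 1/(1 + K_pos) with K_pos = K_p·P(0).
P(0) = 0.9487. Require 1/(1 + K_p·0.9487) = 0.03, so 1 + 0.9487·K_p = 33.33.
K_p = (33.33 − 1)/0.9487 = 34.1.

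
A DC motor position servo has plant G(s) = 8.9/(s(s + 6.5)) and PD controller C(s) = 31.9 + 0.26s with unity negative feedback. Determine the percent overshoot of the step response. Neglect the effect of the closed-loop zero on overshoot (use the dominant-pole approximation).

Forward path: (31.9 + 0.26s)·8.9/(s(s+6.5)). The closed-loop characteristic equation is s² + (6.5 + 8.9·0.26)s + 8.9·31.9 = 0.
That is s² + 8.814s + 283.9 = 0, so ω_n = 16.85 rad/s and ζ = 8.814/(2·16.85) = 0.2615.
%OS = 100·exp(−πζ/√(1−ζ²)) = 42.7%.

42.7%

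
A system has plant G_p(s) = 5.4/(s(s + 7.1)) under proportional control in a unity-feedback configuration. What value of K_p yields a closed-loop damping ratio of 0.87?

K_p = 3.08

Closed-loop characteristic equation: s² + 7.1s + K_p·5.4 = 0.
So ω_n = √(5.4K_p) and 2ζω_n = 7.1, giving ζ = 7.1/(2√(5.4K_p)).
Setting ζ = 0.87: √(5.4K_p) = 7.1/(2·0.87) = 4.08, so K_p = 16.65/5.4 = 3.08.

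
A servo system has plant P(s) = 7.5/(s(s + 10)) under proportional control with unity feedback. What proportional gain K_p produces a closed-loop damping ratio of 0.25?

Closed-loop characteristic equation: s² + 10s + K_p·7.5 = 0.
So ω_n = √(7.5K_p) and 2ζω_n = 10, giving ζ = 10/(2√(7.5K_p)).
Setting ζ = 0.25: √(7.5K_p) = 10/(2·0.25) = 20, so K_p = 400/7.5 = 53.3.

K_p = 53.3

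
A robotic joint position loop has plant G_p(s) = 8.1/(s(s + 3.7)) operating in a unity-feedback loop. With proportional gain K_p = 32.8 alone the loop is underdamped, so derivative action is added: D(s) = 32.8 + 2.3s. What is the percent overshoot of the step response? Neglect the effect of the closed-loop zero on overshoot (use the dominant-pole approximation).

Forward path: (32.8 + 2.3s)·8.1/(s(s+3.7)). The closed-loop characteristic equation is s² + (3.7 + 8.1·2.3)s + 8.1·32.8 = 0.
That is s² + 22.33s + 265.7 = 0, so ω_n = 16.3 rad/s and ζ = 22.33/(2·16.3) = 0.685.
%OS = 100·exp(−πζ/√(1−ζ²)) = 5.21%.

5.21%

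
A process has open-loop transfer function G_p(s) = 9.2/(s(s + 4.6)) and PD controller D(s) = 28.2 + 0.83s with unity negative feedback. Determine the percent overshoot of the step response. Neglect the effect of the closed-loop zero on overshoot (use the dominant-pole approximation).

27.5%

Forward path: (28.2 + 0.83s)·9.2/(s(s+4.6)). The closed-loop characteristic equation is s² + (4.6 + 9.2·0.83)s + 9.2·28.2 = 0.
That is s² + 12.24s + 259.4 = 0, so ω_n = 16.11 rad/s and ζ = 12.24/(2·16.11) = 0.3798.
%OS = 100·exp(−πζ/√(1−ζ²)) = 27.5%.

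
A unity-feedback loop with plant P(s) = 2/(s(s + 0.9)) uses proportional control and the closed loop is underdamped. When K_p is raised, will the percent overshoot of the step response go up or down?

Characteristic equation s² + 0.9s + K_p·2 = 0: raising K_p raises ω_n while 2ζω_n = 0.9 is fixed, so ζ falls and overshoot grows.

increase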